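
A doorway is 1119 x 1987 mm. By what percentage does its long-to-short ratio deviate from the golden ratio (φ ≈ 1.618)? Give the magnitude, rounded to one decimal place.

9.7%

Ratio = 1987 / 1119 ≈ 1.7757.
Ideal golden ratio ≈ 1.6180. |1.7757 − 1.6180| / 1.6180 ≈ 9.75% → 9.7%.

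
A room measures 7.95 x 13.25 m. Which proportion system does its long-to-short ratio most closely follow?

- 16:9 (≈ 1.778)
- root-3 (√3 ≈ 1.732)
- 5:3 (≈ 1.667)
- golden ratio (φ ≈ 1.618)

5:3

Ratio = 13.25 / 7.95 ≈ 1.667.
Distances: 16:9 1.778 (Δ 0.111); root-3 1.732 (Δ 0.065); 5:3 1.667 (Δ 0.000); golden ratio 1.618 (Δ 0.049).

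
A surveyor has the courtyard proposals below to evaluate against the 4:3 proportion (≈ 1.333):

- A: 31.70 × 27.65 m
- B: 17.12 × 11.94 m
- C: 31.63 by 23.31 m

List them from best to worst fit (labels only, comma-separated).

C, B, A

A: 31.70/27.65 ≈ 1.146 → |1.146 − 1.333| = 0.187
B: 17.12/11.94 ≈ 1.434 → |1.434 − 1.333| = 0.101
C: 31.63/23.31 ≈ 1.357 → |1.357 − 1.333| = 0.024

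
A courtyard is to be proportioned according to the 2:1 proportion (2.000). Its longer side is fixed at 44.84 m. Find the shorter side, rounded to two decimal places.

22.42 m

2:1 = 2.00000.
Shorter side = 44.84 ÷ 2.00000 ≈ 22.4200 → 22.42 m.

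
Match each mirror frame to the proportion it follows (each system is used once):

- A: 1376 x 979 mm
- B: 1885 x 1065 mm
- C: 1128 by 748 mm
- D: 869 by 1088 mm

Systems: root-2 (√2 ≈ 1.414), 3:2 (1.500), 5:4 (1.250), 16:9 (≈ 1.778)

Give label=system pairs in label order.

A=root-2, B=16:9, C=3:2, D=5:4

A = 1376/979 ≈ 1.406 → root-2 (1.414)
B = 1885/1065 ≈ 1.770 → 16:9 (1.778)
C = 1128/748 ≈ 1.508 → 3:2 (1.500)
D = 1088/869 ≈ 1.252 → 5:4 (1.250)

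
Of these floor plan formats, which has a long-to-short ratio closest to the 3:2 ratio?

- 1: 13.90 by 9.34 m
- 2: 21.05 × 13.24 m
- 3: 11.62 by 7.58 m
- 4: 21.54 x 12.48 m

Ratios (long/short): 1 ≈ 1.488; 2 ≈ 1.590; 3 ≈ 1.533; 4 ≈ 1.726.
3:2 ≈ 1.500; option 1 is nearest (Δ 0.012).

1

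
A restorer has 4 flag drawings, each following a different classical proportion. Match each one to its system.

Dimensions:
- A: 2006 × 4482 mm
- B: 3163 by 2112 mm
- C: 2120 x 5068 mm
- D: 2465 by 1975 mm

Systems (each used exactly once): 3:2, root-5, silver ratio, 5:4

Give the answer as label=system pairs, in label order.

A = 4482/2006 ≈ 2.234 → root-5 (2.236)
B = 3163/2112 ≈ 1.498 → 3:2 (1.500)
C = 5068/2120 ≈ 2.391 → silver ratio (2.414)
D = 2465/1975 ≈ 1.248 → 5:4 (1.250)

A=root-5, B=3:2, C=silver ratio, D=5:4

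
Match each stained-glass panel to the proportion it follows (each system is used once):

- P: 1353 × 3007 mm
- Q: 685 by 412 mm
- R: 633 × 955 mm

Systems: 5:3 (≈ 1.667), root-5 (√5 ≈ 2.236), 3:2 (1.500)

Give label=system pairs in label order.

P=root-5, Q=5:3, R=3:2

Ratios: P ≈ 2.222; Q ≈ 1.663; R ≈ 1.509.
Targets: 5:3 ≈ 1.667; root-5 ≈ 2.236; 3:2 ≈ 1.500.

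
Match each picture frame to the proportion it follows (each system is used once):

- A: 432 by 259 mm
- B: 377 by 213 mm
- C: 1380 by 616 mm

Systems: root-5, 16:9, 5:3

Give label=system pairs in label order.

A = 432/259 ≈ 1.668 → 5:3 (1.667)
B = 377/213 ≈ 1.770 → 16:9 (1.778)
C = 1380/616 ≈ 2.240 → root-5 (2.236)

A=5:3, B=16:9, C=root-5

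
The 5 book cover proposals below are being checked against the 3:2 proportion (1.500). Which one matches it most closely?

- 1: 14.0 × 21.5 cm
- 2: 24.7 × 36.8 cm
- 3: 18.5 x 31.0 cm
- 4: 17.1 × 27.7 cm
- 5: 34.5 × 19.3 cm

2

Ratios (long/short): 1 ≈ 1.536; 2 ≈ 1.490; 3 ≈ 1.676; 4 ≈ 1.620; 5 ≈ 1.788.
3:2 ≈ 1.500; option 2 is nearest (Δ 0.010).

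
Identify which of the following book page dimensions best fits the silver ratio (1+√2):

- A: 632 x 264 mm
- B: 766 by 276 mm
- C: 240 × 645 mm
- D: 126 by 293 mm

A

Target silver ratio ≈ 2.414.
A: 2.394 (Δ0.020)  B: 2.775 (Δ0.361)  C: 2.688 (Δ0.274)  D: 2.325 (Δ0.089)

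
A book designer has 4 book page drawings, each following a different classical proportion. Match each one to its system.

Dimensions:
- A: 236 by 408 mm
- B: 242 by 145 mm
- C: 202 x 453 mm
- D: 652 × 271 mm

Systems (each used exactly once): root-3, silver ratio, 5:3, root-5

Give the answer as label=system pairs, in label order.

A = 408/236 ≈ 1.729 → root-3 (1.732)
B = 242/145 ≈ 1.669 → 5:3 (1.667)
C = 453/202 ≈ 2.243 → root-5 (2.236)
D = 652/271 ≈ 2.406 → silver ratio (2.414)

A=root-3, B=5:3, C=root-5, D=silver ratio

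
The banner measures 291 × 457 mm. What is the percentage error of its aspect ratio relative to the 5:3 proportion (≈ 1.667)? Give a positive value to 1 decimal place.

5.8%

Ratio = 457 / 291 ≈ 1.5704.
Ideal 5:3 ≈ 1.6667. |1.5704 − 1.6667| / 1.6667 ≈ 5.78% → 5.8%.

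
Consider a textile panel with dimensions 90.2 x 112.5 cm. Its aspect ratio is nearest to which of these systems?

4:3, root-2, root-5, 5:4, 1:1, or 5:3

112.5/90.2 ≈ 1.247. Nearest candidates are 5:4 (1.250, off by 0.003) and 4:3 (1.333, off by 0.086).

5:4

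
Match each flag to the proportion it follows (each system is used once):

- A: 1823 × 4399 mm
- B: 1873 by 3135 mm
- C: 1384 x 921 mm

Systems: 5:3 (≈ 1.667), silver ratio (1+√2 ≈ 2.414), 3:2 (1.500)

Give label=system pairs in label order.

Ratios: A ≈ 2.413; B ≈ 1.674; C ≈ 1.503.
Targets: 5:3 ≈ 1.667; silver ratio ≈ 2.414; 3:2 ≈ 1.500.

A=silver ratio, B=5:3, C=3:2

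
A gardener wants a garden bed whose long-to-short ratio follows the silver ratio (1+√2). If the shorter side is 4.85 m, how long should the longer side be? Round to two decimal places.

silver ratio ≈ 2.41421.
Longer side = 4.85 × 2.41421 ≈ 11.7089 → 11.71 m.

11.71 m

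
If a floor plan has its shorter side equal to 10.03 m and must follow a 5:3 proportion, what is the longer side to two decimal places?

5:3 ≈ 1.66667.
Longer side = 10.03 × 1.66667 ≈ 16.7167 → 16.72 m.

16.72 m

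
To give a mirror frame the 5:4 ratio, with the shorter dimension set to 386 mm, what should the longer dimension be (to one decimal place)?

5:4 = 1.25000.
Longer side = 386 × 1.25000 ≈ 482.500 → 482.5 mm.

482.5 mm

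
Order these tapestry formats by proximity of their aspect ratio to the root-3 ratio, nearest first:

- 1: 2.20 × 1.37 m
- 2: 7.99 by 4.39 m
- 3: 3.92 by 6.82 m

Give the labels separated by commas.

3, 2, 1

1: 2.20/1.37 ≈ 1.606 → |1.606 − 1.732| = 0.126
2: 7.99/4.39 ≈ 1.820 → |1.820 − 1.732| = 0.088
3: 6.82/3.92 ≈ 1.740 → |1.740 − 1.732| = 0.008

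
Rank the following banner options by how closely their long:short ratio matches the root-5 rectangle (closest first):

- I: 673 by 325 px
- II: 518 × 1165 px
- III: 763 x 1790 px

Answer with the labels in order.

Ratios: I = 673 / 325 ≈ 2.071; II = 1165 / 518 ≈ 2.249; III = 1790 / 763 ≈ 2.346.
|Δ from 2.236|: I 0.165; II 0.013; III 0.110.

II, III, I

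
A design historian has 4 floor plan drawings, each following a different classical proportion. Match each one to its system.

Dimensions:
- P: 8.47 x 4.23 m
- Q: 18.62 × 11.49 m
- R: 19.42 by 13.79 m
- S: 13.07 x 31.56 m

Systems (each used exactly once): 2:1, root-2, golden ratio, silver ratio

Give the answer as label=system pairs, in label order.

P=2:1, Q=golden ratio, R=root-2, S=silver ratio

Ratios: P ≈ 2.002; Q ≈ 1.621; R ≈ 1.408; S ≈ 2.415.
Targets: 2:1 ≈ 2.000; root-2 ≈ 1.414; golden ratio ≈ 1.618; silver ratio ≈ 2.414.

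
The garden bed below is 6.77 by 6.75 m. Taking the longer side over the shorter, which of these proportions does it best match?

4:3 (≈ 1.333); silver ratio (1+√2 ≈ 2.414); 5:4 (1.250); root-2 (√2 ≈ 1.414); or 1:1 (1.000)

1:1

Ratio = 6.77 / 6.75 ≈ 1.003.
Distances: 4:3 1.333 (Δ 0.330); silver ratio 2.414 (Δ 1.411); 5:4 1.250 (Δ 0.247); root-2 1.414 (Δ 0.411); 1:1 1.000 (Δ 0.003).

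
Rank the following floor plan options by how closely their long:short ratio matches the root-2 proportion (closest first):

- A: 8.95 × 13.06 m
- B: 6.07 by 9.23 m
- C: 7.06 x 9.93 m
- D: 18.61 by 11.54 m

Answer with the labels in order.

C, A, B, D

A: 13.06/8.95 ≈ 1.459 → |1.459 − 1.414| = 0.045
B: 9.23/6.07 ≈ 1.521 → |1.521 − 1.414| = 0.107
C: 9.93/7.06 ≈ 1.407 → |1.407 − 1.414| = 0.007
D: 18.61/11.54 ≈ 1.613 → |1.613 − 1.414| = 0.199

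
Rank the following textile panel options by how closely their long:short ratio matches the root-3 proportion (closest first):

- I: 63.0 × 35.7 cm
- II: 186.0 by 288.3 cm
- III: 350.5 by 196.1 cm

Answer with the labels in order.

I: 63.0/35.7 ≈ 1.765 → |1.765 − 1.732| = 0.033
II: 288.3/186.0 ≈ 1.550 → |1.550 − 1.732| = 0.182
III: 350.5/196.1 ≈ 1.787 → |1.787 − 1.732| = 0.055

I, III, II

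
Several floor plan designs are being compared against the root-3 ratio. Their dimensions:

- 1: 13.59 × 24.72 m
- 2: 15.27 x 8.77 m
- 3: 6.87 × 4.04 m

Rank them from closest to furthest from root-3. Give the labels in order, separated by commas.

Ratios: 1 = 24.72 / 13.59 ≈ 1.819; 2 = 15.27 / 8.77 ≈ 1.741; 3 = 6.87 / 4.04 ≈ 1.700.
|Δ from 1.732|: 1 0.087; 2 0.009; 3 0.032.

2, 3, 1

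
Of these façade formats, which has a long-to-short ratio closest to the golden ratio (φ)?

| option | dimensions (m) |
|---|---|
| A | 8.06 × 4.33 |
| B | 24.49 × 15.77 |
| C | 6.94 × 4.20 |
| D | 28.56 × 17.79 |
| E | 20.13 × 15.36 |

Ratios (long/short): A ≈ 1.861; B ≈ 1.553; C ≈ 1.652; D ≈ 1.605; E ≈ 1.311.
golden ratio ≈ 1.618; option D is nearest (Δ 0.013).

D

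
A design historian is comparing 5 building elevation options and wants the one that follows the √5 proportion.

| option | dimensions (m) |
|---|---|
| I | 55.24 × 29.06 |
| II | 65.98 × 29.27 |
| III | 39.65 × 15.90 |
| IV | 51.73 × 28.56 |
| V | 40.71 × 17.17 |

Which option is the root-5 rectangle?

II

Ratios (long/short): I ≈ 1.901; II ≈ 2.254; III ≈ 2.494; IV ≈ 1.811; V ≈ 2.371.
root-5 ≈ 2.236; option II is nearest (Δ 0.018).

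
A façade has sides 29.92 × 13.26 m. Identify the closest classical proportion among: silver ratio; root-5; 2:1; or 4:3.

root-5

29.92/13.26 ≈ 2.256. Nearest candidates are root-5 (2.236, off by 0.020) and silver ratio (2.414, off by 0.158).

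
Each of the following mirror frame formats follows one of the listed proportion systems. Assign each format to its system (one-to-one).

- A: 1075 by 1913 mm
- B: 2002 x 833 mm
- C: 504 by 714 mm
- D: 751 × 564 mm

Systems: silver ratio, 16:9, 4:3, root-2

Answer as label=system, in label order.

Ratios: A ≈ 1.780; B ≈ 2.403; C ≈ 1.417; D ≈ 1.332.
Targets: silver ratio ≈ 2.414; 16:9 ≈ 1.778; 4:3 ≈ 1.333; root-2 ≈ 1.414.

A=16:9, B=silver ratio, C=root-2, D=4:3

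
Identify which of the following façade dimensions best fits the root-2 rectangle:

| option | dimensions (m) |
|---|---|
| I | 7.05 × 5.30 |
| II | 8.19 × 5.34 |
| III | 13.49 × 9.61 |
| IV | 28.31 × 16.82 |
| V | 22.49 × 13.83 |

III

Target root-2 ≈ 1.414.
I: 1.330 (Δ0.084)  II: 1.534 (Δ0.120)  III: 1.404 (Δ0.010)  IV: 1.683 (Δ0.269)  V: 1.626 (Δ0.212)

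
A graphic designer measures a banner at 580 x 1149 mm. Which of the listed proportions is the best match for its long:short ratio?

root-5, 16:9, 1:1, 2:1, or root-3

1149/580 ≈ 1.981. Nearest candidates are 2:1 (2.000, off by 0.019) and 16:9 (1.778, off by 0.203).

2:1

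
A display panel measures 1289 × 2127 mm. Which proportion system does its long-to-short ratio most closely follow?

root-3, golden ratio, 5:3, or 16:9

2127/1289 ≈ 1.650. Nearest candidates are 5:3 (1.667, off by 0.017) and golden ratio (1.618, off by 0.032).

5:3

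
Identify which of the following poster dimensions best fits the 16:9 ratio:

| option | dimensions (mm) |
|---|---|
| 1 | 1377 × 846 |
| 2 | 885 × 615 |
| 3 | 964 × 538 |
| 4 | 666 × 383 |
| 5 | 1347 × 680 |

Ratios (long/short): 1 ≈ 1.628; 2 ≈ 1.439; 3 ≈ 1.792; 4 ≈ 1.739; 5 ≈ 1.981.
16:9 ≈ 1.778; option 3 is nearest (Δ 0.014).

3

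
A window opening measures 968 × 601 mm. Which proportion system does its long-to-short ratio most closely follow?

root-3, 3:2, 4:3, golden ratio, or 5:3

golden ratio

968/601 ≈ 1.611. Nearest candidates are golden ratio (1.618, off by 0.007) and 5:3 (1.667, off by 0.056).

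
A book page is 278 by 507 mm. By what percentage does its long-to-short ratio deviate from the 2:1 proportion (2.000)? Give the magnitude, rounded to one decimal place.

Ratio = 507 / 278 ≈ 1.8237.
Ideal 2:1 = 2.0000. |1.8237 − 2.0000| / 2.0000 ≈ 8.81% → 8.8%.

8.8%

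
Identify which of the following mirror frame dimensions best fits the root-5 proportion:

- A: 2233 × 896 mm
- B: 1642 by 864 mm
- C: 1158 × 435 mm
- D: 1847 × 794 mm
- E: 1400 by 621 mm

Target root-5 ≈ 2.236.
A: 2.492 (Δ0.256)  B: 1.900 (Δ0.336)  C: 2.662 (Δ0.426)  D: 2.326 (Δ0.090)  E: 2.254 (Δ0.018)

E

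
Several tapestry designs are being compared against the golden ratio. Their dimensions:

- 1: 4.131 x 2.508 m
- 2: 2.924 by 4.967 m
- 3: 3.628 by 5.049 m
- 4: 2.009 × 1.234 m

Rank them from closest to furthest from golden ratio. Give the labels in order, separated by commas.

4, 1, 2, 3

1: 4.131/2.508 ≈ 1.647 → |1.647 − 1.618| = 0.029
2: 4.967/2.924 ≈ 1.699 → |1.699 − 1.618| = 0.081
3: 5.049/3.628 ≈ 1.392 → |1.392 − 1.618| = 0.226
4: 2.009/1.234 ≈ 1.628 → |1.628 − 1.618| = 0.010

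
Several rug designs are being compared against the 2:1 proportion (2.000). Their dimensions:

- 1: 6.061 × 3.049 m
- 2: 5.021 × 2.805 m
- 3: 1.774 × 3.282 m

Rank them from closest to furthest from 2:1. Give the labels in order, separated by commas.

1, 3, 2

Ratios: 1 = 6.061 / 3.049 ≈ 1.988; 2 = 5.021 / 2.805 ≈ 1.790; 3 = 3.282 / 1.774 ≈ 1.850.
|Δ from 2.000|: 1 0.012; 2 0.210; 3 0.150.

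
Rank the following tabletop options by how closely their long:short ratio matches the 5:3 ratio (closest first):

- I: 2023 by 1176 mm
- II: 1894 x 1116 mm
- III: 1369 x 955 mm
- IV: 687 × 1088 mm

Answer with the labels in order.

I: 2023/1176 ≈ 1.720 → |1.720 − 1.667| = 0.053
II: 1894/1116 ≈ 1.697 → |1.697 − 1.667| = 0.030
III: 1369/955 ≈ 1.434 → |1.434 − 1.667| = 0.233
IV: 1088/687 ≈ 1.584 → |1.584 − 1.667| = 0.083

II, I, IV, III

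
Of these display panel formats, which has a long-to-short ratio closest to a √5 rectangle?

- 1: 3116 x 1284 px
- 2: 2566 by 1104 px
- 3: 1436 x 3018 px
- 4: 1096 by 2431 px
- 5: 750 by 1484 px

Ratios (long/short): 1 ≈ 2.427; 2 ≈ 2.324; 3 ≈ 2.102; 4 ≈ 2.218; 5 ≈ 1.979.
root-5 ≈ 2.236; option 4 is nearest (Δ 0.018).

4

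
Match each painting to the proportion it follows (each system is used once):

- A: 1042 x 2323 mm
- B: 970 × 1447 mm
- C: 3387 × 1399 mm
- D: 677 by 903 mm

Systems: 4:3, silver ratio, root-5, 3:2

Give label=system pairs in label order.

A=root-5, B=3:2, C=silver ratio, D=4:3

A = 2323/1042 ≈ 2.229 → root-5 (2.236)
B = 1447/970 ≈ 1.492 → 3:2 (1.500)
C = 3387/1399 ≈ 2.421 → silver ratio (2.414)
D = 903/677 ≈ 1.334 → 4:3 (1.333)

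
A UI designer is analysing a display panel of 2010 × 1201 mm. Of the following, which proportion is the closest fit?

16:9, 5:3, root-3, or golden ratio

2010/1201 ≈ 1.674. Nearest candidates are 5:3 (1.667, off by 0.007) and golden ratio (1.618, off by 0.056).

5:3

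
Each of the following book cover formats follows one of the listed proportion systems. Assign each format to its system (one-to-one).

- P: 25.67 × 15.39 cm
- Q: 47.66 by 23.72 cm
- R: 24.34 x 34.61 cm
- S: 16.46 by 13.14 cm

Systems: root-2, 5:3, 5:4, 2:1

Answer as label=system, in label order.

Ratios: P ≈ 1.668; Q ≈ 2.009; R ≈ 1.422; S ≈ 1.253.
Targets: root-2 ≈ 1.414; 5:3 ≈ 1.667; 5:4 ≈ 1.250; 2:1 ≈ 2.000.

P=5:3, Q=2:1, R=root-2, S=5:4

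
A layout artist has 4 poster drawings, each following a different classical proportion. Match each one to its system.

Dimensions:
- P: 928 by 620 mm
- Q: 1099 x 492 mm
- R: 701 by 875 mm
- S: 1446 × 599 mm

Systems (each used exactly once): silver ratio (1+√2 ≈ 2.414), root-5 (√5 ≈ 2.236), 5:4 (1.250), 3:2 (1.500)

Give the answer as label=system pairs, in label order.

Ratios: P ≈ 1.497; Q ≈ 2.234; R ≈ 1.248; S ≈ 2.414.
Targets: silver ratio ≈ 2.414; root-5 ≈ 2.236; 5:4 ≈ 1.250; 3:2 ≈ 1.500.

P=3:2, Q=root-5, R=5:4, S=silver ratio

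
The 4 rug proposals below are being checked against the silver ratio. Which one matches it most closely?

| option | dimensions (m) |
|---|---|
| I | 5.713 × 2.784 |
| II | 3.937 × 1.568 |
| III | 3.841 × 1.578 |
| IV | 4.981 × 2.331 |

III

Ratios (long/short): I ≈ 2.052; II ≈ 2.511; III ≈ 2.434; IV ≈ 2.137.
silver ratio ≈ 2.414; option III is nearest (Δ 0.020).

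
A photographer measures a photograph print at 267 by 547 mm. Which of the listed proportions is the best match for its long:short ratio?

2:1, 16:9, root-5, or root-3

2:1

Ratio = 547 / 267 ≈ 2.049.
Distances: 2:1 2.000 (Δ 0.049); 16:9 1.778 (Δ 0.271); root-5 2.236 (Δ 0.187); root-3 1.732 (Δ 0.317).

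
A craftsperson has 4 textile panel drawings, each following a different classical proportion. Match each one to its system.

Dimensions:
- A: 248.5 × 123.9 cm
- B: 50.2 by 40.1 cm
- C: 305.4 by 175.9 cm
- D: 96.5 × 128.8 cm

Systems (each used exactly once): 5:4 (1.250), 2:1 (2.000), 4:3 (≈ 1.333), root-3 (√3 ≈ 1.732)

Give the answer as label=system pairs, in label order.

A = 248.5/123.9 ≈ 2.006 → 2:1 (2.000)
B = 50.2/40.1 ≈ 1.252 → 5:4 (1.250)
C = 305.4/175.9 ≈ 1.736 → root-3 (1.732)
D = 128.8/96.5 ≈ 1.335 → 4:3 (1.333)

A=2:1, B=5:4, C=root-3, D=4:3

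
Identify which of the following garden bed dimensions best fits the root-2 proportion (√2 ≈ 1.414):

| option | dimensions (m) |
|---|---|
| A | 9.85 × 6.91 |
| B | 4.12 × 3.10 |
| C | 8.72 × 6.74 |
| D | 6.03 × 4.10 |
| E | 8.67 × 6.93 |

Target root-2 ≈ 1.414.
A: 1.425 (Δ0.011)  B: 1.329 (Δ0.085)  C: 1.294 (Δ0.120)  D: 1.471 (Δ0.057)  E: 1.251 (Δ0.163)

A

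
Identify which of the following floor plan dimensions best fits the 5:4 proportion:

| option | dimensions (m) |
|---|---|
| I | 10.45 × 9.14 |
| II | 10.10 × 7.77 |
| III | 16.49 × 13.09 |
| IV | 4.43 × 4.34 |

III

Ratios (long/short): I ≈ 1.143; II ≈ 1.300; III ≈ 1.260; IV ≈ 1.021.
5:4 ≈ 1.250; option III is nearest (Δ 0.010).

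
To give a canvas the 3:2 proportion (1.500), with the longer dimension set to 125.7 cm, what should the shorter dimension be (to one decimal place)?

3:2 = 1.50000.
Shorter side = 125.7 ÷ 1.50000 ≈ 83.800 → 83.8 cm.

83.8 cm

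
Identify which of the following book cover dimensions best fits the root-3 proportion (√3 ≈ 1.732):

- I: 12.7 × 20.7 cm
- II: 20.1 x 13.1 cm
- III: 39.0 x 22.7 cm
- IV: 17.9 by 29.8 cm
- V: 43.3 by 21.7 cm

Ratios (long/short): I ≈ 1.630; II ≈ 1.534; III ≈ 1.718; IV ≈ 1.665; V ≈ 1.995.
root-3 ≈ 1.732; option III is nearest (Δ 0.014).

III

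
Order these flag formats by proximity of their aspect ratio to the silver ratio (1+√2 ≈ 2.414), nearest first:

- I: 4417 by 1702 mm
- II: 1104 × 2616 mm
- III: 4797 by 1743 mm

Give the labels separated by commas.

Ratios: I = 4417 / 1702 ≈ 2.595; II = 2616 / 1104 ≈ 2.370; III = 4797 / 1743 ≈ 2.752.
|Δ from 2.414|: I 0.181; II 0.044; III 0.338.

II, I, III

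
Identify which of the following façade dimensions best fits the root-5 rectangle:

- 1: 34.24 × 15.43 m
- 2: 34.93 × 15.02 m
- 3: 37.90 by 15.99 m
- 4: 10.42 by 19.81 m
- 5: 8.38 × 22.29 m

1

Ratios (long/short): 1 ≈ 2.219; 2 ≈ 2.326; 3 ≈ 2.370; 4 ≈ 1.901; 5 ≈ 2.660.
root-5 ≈ 2.236; option 1 is nearest (Δ 0.017).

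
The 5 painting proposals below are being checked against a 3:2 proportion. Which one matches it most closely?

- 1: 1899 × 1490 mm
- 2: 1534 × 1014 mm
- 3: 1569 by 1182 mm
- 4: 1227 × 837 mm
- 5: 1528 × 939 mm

2

Ratios (long/short): 1 ≈ 1.274; 2 ≈ 1.513; 3 ≈ 1.327; 4 ≈ 1.466; 5 ≈ 1.627.
3:2 ≈ 1.500; option 2 is nearest (Δ 0.013).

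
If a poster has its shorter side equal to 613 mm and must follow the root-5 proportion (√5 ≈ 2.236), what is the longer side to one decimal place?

1370.7 mm

root-5 ≈ 2.23607.
Longer side = 613 × 2.23607 ≈ 1370.711 → 1370.7 mm.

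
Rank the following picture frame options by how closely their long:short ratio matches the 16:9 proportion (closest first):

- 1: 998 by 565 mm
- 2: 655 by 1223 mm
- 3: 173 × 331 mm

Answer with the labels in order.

1, 2, 3

1: 998/565 ≈ 1.766 → |1.766 − 1.778| = 0.012
2: 1223/655 ≈ 1.867 → |1.867 − 1.778| = 0.089
3: 331/173 ≈ 1.913 → |1.913 − 1.778| = 0.135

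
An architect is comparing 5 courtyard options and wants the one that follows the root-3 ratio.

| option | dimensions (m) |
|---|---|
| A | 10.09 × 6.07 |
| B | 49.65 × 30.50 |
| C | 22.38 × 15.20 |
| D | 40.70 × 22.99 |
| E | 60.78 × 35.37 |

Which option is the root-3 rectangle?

E

Target root-3 ≈ 1.732.
A: 1.662 (Δ0.070)  B: 1.628 (Δ0.104)  C: 1.472 (Δ0.260)  D: 1.770 (Δ0.038)  E: 1.718 (Δ0.014)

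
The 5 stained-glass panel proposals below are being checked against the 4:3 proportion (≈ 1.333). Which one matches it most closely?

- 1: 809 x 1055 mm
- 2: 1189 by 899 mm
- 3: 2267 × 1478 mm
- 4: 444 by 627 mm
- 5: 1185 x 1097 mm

2

Target 4:3 ≈ 1.333.
1: 1.304 (Δ0.029)  2: 1.323 (Δ0.010)  3: 1.534 (Δ0.201)  4: 1.412 (Δ0.079)  5: 1.080 (Δ0.253)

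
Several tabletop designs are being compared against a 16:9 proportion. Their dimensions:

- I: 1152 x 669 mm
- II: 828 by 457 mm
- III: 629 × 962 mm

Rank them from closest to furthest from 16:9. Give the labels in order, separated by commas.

II, I, III

Ratios: I = 1152 / 669 ≈ 1.722; II = 828 / 457 ≈ 1.812; III = 962 / 629 ≈ 1.529.
|Δ from 1.778|: I 0.056; II 0.034; III 0.249.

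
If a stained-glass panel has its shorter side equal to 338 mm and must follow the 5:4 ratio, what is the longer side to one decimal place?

5:4 = 1.25000.
Longer side = 338 × 1.25000 ≈ 422.500 → 422.5 mm.

422.5 mm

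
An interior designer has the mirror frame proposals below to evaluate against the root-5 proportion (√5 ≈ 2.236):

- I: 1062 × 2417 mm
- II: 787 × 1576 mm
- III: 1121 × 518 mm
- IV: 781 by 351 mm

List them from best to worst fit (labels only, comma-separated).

I: 2417/1062 ≈ 2.276 → |2.276 − 2.236| = 0.040
II: 1576/787 ≈ 2.003 → |2.003 − 2.236| = 0.233
III: 1121/518 ≈ 2.164 → |2.164 − 2.236| = 0.072
IV: 781/351 ≈ 2.225 → |2.225 − 2.236| = 0.011

IV, I, III, II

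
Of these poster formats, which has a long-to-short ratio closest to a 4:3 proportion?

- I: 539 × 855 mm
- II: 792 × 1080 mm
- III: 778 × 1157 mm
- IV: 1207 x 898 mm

IV

Ratios (long/short): I ≈ 1.586; II ≈ 1.364; III ≈ 1.487; IV ≈ 1.344.
4:3 ≈ 1.333; option IV is nearest (Δ 0.011).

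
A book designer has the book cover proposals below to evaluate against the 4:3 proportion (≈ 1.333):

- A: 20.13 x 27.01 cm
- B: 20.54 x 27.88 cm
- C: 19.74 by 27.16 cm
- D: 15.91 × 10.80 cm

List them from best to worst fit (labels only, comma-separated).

A, B, C, D

Ratios: A = 27.01 / 20.13 ≈ 1.342; B = 27.88 / 20.54 ≈ 1.357; C = 27.16 / 19.74 ≈ 1.376; D = 15.91 / 10.80 ≈ 1.473.
|Δ from 1.333|: A 0.009; B 0.024; C 0.043; D 0.140.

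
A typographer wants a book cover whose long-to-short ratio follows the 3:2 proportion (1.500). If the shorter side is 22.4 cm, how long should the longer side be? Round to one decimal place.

33.6 cm

3:2 = 1.50000.
Longer side = 22.4 × 1.50000 ≈ 33.600 → 33.6 cm.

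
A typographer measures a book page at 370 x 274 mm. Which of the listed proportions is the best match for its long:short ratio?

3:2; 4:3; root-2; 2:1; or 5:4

Ratio = 370 / 274 ≈ 1.350.
Distances: 3:2 1.500 (Δ 0.150); 4:3 1.333 (Δ 0.017); root-2 1.414 (Δ 0.064); 2:1 2.000 (Δ 0.650); 5:4 1.250 (Δ 0.100).

4:3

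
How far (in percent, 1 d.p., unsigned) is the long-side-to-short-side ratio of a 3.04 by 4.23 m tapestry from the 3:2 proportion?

7.2%

Ratio = 4.23 / 3.04 ≈ 1.3914.
Ideal 3:2 = 1.5000. |1.3914 − 1.5000| / 1.5000 ≈ 7.24% → 7.2%.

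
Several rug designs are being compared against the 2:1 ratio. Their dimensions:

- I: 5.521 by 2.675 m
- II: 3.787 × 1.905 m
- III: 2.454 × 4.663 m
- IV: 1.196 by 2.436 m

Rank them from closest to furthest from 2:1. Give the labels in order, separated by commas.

II, IV, I, III

Ratios: I = 5.521 / 2.675 ≈ 2.064; II = 3.787 / 1.905 ≈ 1.988; III = 4.663 / 2.454 ≈ 1.900; IV = 2.436 / 1.196 ≈ 2.037.
|Δ from 2.000|: I 0.064; II 0.012; III 0.100; IV 0.037.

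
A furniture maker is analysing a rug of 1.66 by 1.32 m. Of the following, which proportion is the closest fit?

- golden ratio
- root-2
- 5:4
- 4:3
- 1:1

1.66/1.32 ≈ 1.258. Nearest candidates are 5:4 (1.250, off by 0.008) and 4:3 (1.333, off by 0.075).

5:4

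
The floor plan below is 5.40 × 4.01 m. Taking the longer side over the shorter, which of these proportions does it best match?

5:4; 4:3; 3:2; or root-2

4:3

5.40/4.01 ≈ 1.347. Nearest candidates are 4:3 (1.333, off by 0.014) and root-2 (1.414, off by 0.067).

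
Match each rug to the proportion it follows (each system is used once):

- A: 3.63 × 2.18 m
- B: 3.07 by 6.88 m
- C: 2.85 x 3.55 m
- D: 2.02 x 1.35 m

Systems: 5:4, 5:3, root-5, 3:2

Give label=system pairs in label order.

Ratios: A ≈ 1.665; B ≈ 2.241; C ≈ 1.246; D ≈ 1.496.
Targets: 5:4 ≈ 1.250; 5:3 ≈ 1.667; root-5 ≈ 2.236; 3:2 ≈ 1.500.

A=5:3, B=root-5, C=5:4, D=3:2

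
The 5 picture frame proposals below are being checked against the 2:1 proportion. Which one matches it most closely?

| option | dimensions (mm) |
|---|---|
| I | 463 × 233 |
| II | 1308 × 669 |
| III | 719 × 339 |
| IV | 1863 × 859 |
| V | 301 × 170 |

I

Target 2:1 ≈ 2.000.
I: 1.987 (Δ0.013)  II: 1.955 (Δ0.045)  III: 2.121 (Δ0.121)  IV: 2.169 (Δ0.169)  V: 1.771 (Δ0.229)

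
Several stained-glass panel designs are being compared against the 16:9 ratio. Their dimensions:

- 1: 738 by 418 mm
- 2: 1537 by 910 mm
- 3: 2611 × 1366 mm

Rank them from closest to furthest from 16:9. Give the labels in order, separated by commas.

1, 2, 3

Ratios: 1 = 738 / 418 ≈ 1.766; 2 = 1537 / 910 ≈ 1.689; 3 = 2611 / 1366 ≈ 1.911.
|Δ from 1.778|: 1 0.012; 2 0.089; 3 0.133.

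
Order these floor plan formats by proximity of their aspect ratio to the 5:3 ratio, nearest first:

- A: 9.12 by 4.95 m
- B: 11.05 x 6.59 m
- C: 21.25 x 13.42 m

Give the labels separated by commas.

A: 9.12/4.95 ≈ 1.842 → |1.842 − 1.667| = 0.175
B: 11.05/6.59 ≈ 1.677 → |1.677 − 1.667| = 0.010
C: 21.25/13.42 ≈ 1.583 → |1.583 − 1.667| = 0.084

B, C, A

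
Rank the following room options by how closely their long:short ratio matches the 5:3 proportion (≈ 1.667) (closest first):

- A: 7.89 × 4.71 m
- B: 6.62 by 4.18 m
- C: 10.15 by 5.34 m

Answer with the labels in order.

A: 7.89/4.71 ≈ 1.675 → |1.675 − 1.667| = 0.008
B: 6.62/4.18 ≈ 1.584 → |1.584 − 1.667| = 0.083
C: 10.15/5.34 ≈ 1.901 → |1.901 − 1.667| = 0.234

A, B, C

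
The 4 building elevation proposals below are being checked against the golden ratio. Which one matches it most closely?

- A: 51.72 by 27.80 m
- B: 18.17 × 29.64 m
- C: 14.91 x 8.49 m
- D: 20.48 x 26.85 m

B

Target golden ratio ≈ 1.618.
A: 1.860 (Δ0.242)  B: 1.631 (Δ0.013)  C: 1.756 (Δ0.138)  D: 1.311 (Δ0.307)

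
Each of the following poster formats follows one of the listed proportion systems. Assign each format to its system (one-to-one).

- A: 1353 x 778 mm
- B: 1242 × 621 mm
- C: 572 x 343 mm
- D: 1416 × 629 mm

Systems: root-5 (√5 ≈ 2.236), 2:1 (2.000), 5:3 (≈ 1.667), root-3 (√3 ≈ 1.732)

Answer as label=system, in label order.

A=root-3, B=2:1, C=5:3, D=root-5

Ratios: A ≈ 1.739; B ≈ 2.000; C ≈ 1.668; D ≈ 2.251.
Targets: root-5 ≈ 2.236; 2:1 ≈ 2.000; 5:3 ≈ 1.667; root-3 ≈ 1.732.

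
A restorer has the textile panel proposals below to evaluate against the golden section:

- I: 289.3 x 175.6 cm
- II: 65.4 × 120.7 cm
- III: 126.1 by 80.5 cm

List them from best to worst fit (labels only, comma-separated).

I: 289.3/175.6 ≈ 1.647 → |1.647 − 1.618| = 0.029
II: 120.7/65.4 ≈ 1.846 → |1.846 − 1.618| = 0.228
III: 126.1/80.5 ≈ 1.566 → |1.566 − 1.618| = 0.052

I, III, II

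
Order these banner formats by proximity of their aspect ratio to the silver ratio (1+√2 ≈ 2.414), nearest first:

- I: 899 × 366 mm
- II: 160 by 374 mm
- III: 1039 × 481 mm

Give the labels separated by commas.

I, II, III

Ratios: I = 899 / 366 ≈ 2.456; II = 374 / 160 ≈ 2.337; III = 1039 / 481 ≈ 2.160.
|Δ from 2.414|: I 0.042; II 0.077; III 0.254.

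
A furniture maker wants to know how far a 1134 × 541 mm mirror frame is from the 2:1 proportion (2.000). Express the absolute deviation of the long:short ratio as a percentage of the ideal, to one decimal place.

Ratio = 1134 / 541 ≈ 2.0961.
Ideal 2:1 = 2.0000. |2.0961 − 2.0000| / 2.0000 ≈ 4.80% → 4.8%.

4.8%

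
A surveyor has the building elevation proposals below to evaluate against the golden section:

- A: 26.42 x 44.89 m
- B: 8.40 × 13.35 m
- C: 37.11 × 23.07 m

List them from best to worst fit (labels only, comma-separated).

Ratios: A = 44.89 / 26.42 ≈ 1.699; B = 13.35 / 8.40 ≈ 1.589; C = 37.11 / 23.07 ≈ 1.609.
|Δ from 1.618|: A 0.081; B 0.029; C 0.009.

C, B, A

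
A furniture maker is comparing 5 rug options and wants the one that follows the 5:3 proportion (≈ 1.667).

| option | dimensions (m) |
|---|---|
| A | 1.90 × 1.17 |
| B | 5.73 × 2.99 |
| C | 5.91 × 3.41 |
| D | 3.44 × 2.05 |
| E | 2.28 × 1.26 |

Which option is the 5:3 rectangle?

D

Target 5:3 ≈ 1.667.
A: 1.624 (Δ0.043)  B: 1.916 (Δ0.249)  C: 1.733 (Δ0.066)  D: 1.678 (Δ0.011)  E: 1.810 (Δ0.143)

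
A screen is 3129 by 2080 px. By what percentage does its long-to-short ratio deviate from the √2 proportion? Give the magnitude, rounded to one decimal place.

Ratio = 3129 / 2080 ≈ 1.5043.
Ideal root-2 ≈ 1.4142. |1.5043 − 1.4142| / 1.4142 ≈ 6.37% → 6.4%.

6.4%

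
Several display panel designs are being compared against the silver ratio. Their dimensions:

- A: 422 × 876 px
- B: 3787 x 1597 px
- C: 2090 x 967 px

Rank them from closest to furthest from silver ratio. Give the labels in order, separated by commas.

B, C, A

A: 876/422 ≈ 2.076 → |2.076 − 2.414| = 0.338
B: 3787/1597 ≈ 2.371 → |2.371 − 2.414| = 0.043
C: 2090/967 ≈ 2.161 → |2.161 − 2.414| = 0.253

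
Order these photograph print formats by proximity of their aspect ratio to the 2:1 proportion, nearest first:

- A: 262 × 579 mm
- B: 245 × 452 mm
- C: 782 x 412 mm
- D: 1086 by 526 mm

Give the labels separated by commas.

Ratios: A = 579 / 262 ≈ 2.210; B = 452 / 245 ≈ 1.845; C = 782 / 412 ≈ 1.898; D = 1086 / 526 ≈ 2.065.
|Δ from 2.000|: A 0.210; B 0.155; C 0.102; D 0.065.

D, C, B, A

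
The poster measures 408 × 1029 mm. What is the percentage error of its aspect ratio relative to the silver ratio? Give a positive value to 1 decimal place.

4.5%

Ratio = 1029 / 408 ≈ 2.5221.
Ideal silver ratio ≈ 2.4142. |2.5221 − 2.4142| / 2.4142 ≈ 4.47% → 4.5%.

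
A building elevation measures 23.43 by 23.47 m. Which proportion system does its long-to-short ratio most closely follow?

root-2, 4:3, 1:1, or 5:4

1:1

Ratio = 23.47 / 23.43 ≈ 1.002.
Distances: root-2 1.414 (Δ 0.412); 4:3 1.333 (Δ 0.331); 1:1 1.000 (Δ 0.002); 5:4 1.250 (Δ 0.248).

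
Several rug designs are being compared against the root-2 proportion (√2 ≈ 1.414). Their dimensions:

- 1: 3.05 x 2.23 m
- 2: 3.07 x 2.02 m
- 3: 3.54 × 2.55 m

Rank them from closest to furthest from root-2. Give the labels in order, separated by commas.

3, 1, 2

Ratios: 1 = 3.05 / 2.23 ≈ 1.368; 2 = 3.07 / 2.02 ≈ 1.520; 3 = 3.54 / 2.55 ≈ 1.388.
|Δ from 1.414|: 1 0.046; 2 0.106; 3 0.026.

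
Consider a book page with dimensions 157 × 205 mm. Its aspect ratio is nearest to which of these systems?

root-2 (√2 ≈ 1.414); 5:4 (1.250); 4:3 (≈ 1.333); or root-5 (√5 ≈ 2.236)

Ratio = 205 / 157 ≈ 1.306.
Distances: root-2 1.414 (Δ 0.108); 5:4 1.250 (Δ 0.056); 4:3 1.333 (Δ 0.027); root-5 2.236 (Δ 0.930).

4:3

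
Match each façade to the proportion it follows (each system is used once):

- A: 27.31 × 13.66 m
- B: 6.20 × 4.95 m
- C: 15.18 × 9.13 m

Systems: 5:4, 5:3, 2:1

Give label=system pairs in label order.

Ratios: A ≈ 1.999; B ≈ 1.253; C ≈ 1.663.
Targets: 5:4 ≈ 1.250; 5:3 ≈ 1.667; 2:1 ≈ 2.000.

A=2:1, B=5:4, C=5:3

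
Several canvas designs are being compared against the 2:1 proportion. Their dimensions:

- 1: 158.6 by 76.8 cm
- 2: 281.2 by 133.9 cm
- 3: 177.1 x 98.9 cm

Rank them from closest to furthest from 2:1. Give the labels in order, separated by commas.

1: 158.6/76.8 ≈ 2.065 → |2.065 − 2.000| = 0.065
2: 281.2/133.9 ≈ 2.100 → |2.100 − 2.000| = 0.100
3: 177.1/98.9 ≈ 1.791 → |1.791 − 2.000| = 0.209

1, 2, 3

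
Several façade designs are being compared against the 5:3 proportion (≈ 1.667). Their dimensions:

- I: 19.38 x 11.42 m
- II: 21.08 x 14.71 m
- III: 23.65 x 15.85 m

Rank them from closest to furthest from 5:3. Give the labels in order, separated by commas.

I, III, II

Ratios: I = 19.38 / 11.42 ≈ 1.697; II = 21.08 / 14.71 ≈ 1.433; III = 23.65 / 15.85 ≈ 1.492.
|Δ from 1.667|: I 0.030; II 0.234; III 0.175.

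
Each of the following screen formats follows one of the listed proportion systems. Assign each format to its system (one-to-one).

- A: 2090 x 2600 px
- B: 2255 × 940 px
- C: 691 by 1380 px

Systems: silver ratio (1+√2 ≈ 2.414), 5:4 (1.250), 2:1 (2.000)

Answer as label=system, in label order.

A=5:4, B=silver ratio, C=2:1

A = 2600/2090 ≈ 1.244 → 5:4 (1.250)
B = 2255/940 ≈ 2.399 → silver ratio (2.414)
C = 1380/691 ≈ 1.997 → 2:1 (2.000)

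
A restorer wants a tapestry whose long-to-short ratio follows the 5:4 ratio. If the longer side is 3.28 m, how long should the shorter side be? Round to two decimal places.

5:4 = 1.25000.
Shorter side = 3.28 ÷ 1.25000 ≈ 2.6240 → 2.62 m.

2.62 m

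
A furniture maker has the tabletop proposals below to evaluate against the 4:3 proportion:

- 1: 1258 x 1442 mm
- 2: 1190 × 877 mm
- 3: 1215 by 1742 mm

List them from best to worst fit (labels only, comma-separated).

2, 3, 1

1: 1442/1258 ≈ 1.146 → |1.146 − 1.333| = 0.187
2: 1190/877 ≈ 1.357 → |1.357 − 1.333| = 0.024
3: 1742/1215 ≈ 1.434 → |1.434 − 1.333| = 0.101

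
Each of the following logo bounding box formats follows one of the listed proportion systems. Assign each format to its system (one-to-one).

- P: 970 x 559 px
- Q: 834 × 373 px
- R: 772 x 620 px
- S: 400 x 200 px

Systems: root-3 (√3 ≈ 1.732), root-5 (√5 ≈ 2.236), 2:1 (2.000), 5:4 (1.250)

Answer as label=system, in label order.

P=root-3, Q=root-5, R=5:4, S=2:1

P = 970/559 ≈ 1.735 → root-3 (1.732)
Q = 834/373 ≈ 2.236 → root-5 (2.236)
R = 772/620 ≈ 1.245 → 5:4 (1.250)
S = 400/200 ≈ 2.000 → 2:1 (2.000)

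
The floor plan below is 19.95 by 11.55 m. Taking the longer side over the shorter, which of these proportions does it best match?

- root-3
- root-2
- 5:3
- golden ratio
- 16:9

root-3

Ratio = 19.95 / 11.55 ≈ 1.727.
Distances: root-3 1.732 (Δ 0.005); root-2 1.414 (Δ 0.313); 5:3 1.667 (Δ 0.060); golden ratio 1.618 (Δ 0.109); 16:9 1.778 (Δ 0.051).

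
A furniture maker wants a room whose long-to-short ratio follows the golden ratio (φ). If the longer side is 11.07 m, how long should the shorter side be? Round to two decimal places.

golden ratio ≈ 1.61803.
Shorter side = 11.07 ÷ 1.61803 ≈ 6.8417 → 6.84 m.

6.84 m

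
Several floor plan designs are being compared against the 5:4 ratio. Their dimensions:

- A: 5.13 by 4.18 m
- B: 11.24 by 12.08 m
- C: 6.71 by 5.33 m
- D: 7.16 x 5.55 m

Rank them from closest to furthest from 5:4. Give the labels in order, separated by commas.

C, A, D, B

A: 5.13/4.18 ≈ 1.227 → |1.227 − 1.250| = 0.023
B: 12.08/11.24 ≈ 1.075 → |1.075 − 1.250| = 0.175
C: 6.71/5.33 ≈ 1.259 → |1.259 − 1.250| = 0.009
D: 7.16/5.55 ≈ 1.290 → |1.290 − 1.250| = 0.040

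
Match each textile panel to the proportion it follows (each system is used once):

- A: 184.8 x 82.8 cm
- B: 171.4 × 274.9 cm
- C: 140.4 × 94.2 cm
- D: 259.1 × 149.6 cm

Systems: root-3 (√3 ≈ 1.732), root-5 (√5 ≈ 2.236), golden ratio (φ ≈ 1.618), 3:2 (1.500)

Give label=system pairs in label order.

Ratios: A ≈ 2.232; B ≈ 1.604; C ≈ 1.490; D ≈ 1.732.
Targets: root-3 ≈ 1.732; root-5 ≈ 2.236; golden ratio ≈ 1.618; 3:2 ≈ 1.500.

A=root-5, B=golden ratio, C=3:2, D=root-3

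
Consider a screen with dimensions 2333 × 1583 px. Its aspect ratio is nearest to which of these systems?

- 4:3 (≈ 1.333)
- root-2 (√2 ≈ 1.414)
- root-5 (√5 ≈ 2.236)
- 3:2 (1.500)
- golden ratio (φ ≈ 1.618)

2333/1583 ≈ 1.474. Nearest candidates are 3:2 (1.500, off by 0.026) and root-2 (1.414, off by 0.060).

3:2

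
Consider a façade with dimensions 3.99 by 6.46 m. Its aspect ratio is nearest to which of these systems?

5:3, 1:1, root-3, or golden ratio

golden ratio

Ratio = 6.46 / 3.99 ≈ 1.619.
Distances: 5:3 1.667 (Δ 0.048); 1:1 1.000 (Δ 0.619); root-3 1.732 (Δ 0.113); golden ratio 1.618 (Δ 0.001).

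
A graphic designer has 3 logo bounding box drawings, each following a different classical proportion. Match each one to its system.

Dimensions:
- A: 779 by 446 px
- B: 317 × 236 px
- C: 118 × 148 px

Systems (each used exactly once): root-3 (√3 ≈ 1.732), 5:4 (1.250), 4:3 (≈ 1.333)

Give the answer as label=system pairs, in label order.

A = 779/446 ≈ 1.747 → root-3 (1.732)
B = 317/236 ≈ 1.343 → 4:3 (1.333)
C = 148/118 ≈ 1.254 → 5:4 (1.250)

A=root-3, B=4:3, C=5:4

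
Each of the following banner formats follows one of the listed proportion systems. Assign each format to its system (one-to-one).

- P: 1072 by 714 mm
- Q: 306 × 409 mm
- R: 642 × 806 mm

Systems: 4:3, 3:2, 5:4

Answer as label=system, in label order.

P=3:2, Q=4:3, R=5:4

Ratios: P ≈ 1.501; Q ≈ 1.337; R ≈ 1.255.
Targets: 4:3 ≈ 1.333; 3:2 ≈ 1.500; 5:4 ≈ 1.250.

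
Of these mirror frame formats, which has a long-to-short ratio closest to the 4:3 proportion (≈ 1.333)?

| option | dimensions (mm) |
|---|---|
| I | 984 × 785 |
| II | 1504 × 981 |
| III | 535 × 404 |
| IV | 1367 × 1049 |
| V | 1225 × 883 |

Target 4:3 ≈ 1.333.
I: 1.254 (Δ0.079)  II: 1.533 (Δ0.200)  III: 1.324 (Δ0.009)  IV: 1.303 (Δ0.030)  V: 1.387 (Δ0.054)

III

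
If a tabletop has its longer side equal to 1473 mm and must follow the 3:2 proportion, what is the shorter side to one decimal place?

982.0 mm

3:2 = 1.50000.
Shorter side = 1473 ÷ 1.50000 ≈ 982.000 → 982.0 mm.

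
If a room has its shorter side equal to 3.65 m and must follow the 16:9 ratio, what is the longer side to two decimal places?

6.49 m

16:9 ≈ 1.77778.
Longer side = 3.65 × 1.77778 ≈ 6.4889 → 6.49 m.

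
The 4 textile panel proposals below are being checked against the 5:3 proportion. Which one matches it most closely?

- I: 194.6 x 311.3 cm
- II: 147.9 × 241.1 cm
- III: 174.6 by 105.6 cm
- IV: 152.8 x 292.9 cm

III

Target 5:3 ≈ 1.667.
I: 1.600 (Δ0.067)  II: 1.630 (Δ0.037)  III: 1.653 (Δ0.014)  IV: 1.917 (Δ0.250)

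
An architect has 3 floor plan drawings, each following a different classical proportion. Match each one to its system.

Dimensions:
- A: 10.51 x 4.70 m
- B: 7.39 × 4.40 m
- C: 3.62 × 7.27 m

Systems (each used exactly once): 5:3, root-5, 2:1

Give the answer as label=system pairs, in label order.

A=root-5, B=5:3, C=2:1

A = 10.51/4.70 ≈ 2.236 → root-5 (2.236)
B = 7.39/4.40 ≈ 1.680 → 5:3 (1.667)
C = 7.27/3.62 ≈ 2.008 → 2:1 (2.000)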